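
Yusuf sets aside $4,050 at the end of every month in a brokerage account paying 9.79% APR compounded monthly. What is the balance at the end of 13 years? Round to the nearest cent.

$1,266,921.69

Periodic rate i = 0.0979/12 = 0.00815833; n = 13 × 12 = 156 periods.
Accumulation factor s(156|0.00815833) = 312.820171; FV = 4050 × 312.820171 = 1,266,921.6939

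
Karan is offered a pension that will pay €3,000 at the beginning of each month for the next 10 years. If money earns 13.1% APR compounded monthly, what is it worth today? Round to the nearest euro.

€202,317

With 12 periods per year: i = 0.0109167, n = 120.
Annuity factor a(120|0.0109167) × (1+i) = 67.438890; PV = 3000 × 67.438890 = 202,316.6686
(Beginning-of-period payments → annuity-due factor ×(1+i).)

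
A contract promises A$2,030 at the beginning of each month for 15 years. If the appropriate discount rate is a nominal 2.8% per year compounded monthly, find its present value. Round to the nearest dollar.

A$298,785

i = 0.028/12 = 0.00233333 per month; n = 15·12 = 180.
PV = 2030 × [1 − (1+0.00233333)^(−180)] / 0.00233333 × (1+i) = 2030 × 147.184767 = 298,785.0765
(Beginning-of-period payments → annuity-due factor ×(1+i).)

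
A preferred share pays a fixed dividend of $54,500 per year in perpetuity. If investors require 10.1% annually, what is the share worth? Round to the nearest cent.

PV = PMT / i = 54500 / 0.101 = 539,603.9604

$539,603.96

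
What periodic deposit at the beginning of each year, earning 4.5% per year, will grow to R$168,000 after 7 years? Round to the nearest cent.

R$20,047.70

FV-annuity factor × (1+i) = 8.380014; PMT = 168000 / 8.380014 = 20,047.7001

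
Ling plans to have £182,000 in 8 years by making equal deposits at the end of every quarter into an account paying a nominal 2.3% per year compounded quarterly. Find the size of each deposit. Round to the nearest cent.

With 4 periods per year: i = 0.00575, n = 32.
PMT = 182000 / ( [(1+0.00575)^32 − 1] / 0.00575 ) = 182000 / 35.023052 = 5,196.5773

£5,196.58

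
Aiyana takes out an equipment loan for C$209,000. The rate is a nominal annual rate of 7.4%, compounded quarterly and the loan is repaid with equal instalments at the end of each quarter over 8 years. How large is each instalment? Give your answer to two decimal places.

With 4 periods per year: i = 0.0185, n = 32.
PMT = 209000 / ( [1 − (1+0.0185)^(−32)] / 0.0185 ) = 209000 / 23.988085 = 8,712.6588

C$8,712.66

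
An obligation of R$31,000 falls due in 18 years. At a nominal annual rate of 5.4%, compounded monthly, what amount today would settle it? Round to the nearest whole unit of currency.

R$11,754

With 12 periods per year: i = 0.0045, n = 216.
Discount factor = (1+0.0045)^(−216) = 0.379151; PV = 31,000 × 0.379151 = 11,753.6951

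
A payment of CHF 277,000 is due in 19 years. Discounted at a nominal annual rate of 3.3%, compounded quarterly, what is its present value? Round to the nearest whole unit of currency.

CHF 148,352

Periodic rate i = 0.033/4 = 0.00825; n = 19 × 4 = 76 periods.
PV = 277,000 / (1 + 0.00825)^76 = 277,000 / 1.867177 = 148,352.2841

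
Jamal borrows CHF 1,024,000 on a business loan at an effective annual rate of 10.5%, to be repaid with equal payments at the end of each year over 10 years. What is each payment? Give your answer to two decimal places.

CHF 170,247.50

Annuity-PV factor = 6.014773; PMT = 1.024e+06 / 6.014773 = 170,247.4963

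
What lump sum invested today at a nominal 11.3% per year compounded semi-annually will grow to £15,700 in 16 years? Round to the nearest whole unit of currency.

£2,704

Periodic rate i = 0.113/2 = 0.0565; n = 16 × 2 = 32 periods.
PV = FV·(1+i)^(−n) = 15,700 × 0.172257 = 2,704.4291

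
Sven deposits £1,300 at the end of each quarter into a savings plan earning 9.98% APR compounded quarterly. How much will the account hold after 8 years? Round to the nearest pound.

i = 0.0998/4 = 0.02495 per quarter; n = 8·4 = 32.
FV = 1300 × [(1+0.02495)^32 − 1] / 0.02495 = 1300 × 48.108999 = 62,541.6988

£62,542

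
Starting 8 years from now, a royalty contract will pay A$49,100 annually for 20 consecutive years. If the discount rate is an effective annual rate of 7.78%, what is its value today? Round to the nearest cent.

A$290,060.06

PV at t=7 (ordinary 20-year annuity): 49100 × a(20|0.0778) = 49100 × 9.980992 = 490,066.6940
Discount back 7 years: 490,066.6940 × (1+0.0778)^(−7) = 490,066.6940 × 0.591879 = 290,060.0604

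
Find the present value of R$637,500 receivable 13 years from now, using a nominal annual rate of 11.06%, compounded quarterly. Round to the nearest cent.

Periodic rate i = 0.1106/4 = 0.02765; n = 13 × 4 = 52 periods.
Discount factor = (1+0.02765)^(−52) = 0.242130; PV = 637,500 × 0.242130 = 154,357.7385

R$154,357.74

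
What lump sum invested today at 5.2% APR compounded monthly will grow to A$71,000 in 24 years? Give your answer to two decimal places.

Periodic rate i = 0.052/12 = 0.00433333; n = 24 × 12 = 288 periods.
Discount factor = (1+0.00433333)^(−288) = 0.287853; PV = 71,000 × 0.287853 = 20,437.5949

A$20,437.59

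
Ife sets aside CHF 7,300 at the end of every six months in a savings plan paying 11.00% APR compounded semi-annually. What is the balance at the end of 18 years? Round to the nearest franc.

Periodic rate i = 0.11/2 = 0.055; n = 18 × 2 = 36 periods.
FV = PMT · [(1+i)^n − 1] / i = 7300 · 106.765189 = 779,385.8781

CHF 779,386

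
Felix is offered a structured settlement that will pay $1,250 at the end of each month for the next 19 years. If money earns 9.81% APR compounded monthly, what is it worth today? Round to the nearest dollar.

$129,014

Periodic rate i = 0.0981/12 = 0.008175; n = 19 × 12 = 228 periods.
PV = 1250 × [1 − (1+0.008175)^(−228)] / 0.008175 = 1250 × 103.211479 = 129,014.3489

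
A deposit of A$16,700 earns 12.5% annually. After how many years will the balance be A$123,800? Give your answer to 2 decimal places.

17.01 years

n = ln(123800/16700) / ln(1+0.125) = ln(7.41317) / 0.117783 = 17.0080 years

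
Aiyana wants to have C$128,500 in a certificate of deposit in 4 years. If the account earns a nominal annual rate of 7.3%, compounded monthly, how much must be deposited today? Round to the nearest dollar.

C$96,045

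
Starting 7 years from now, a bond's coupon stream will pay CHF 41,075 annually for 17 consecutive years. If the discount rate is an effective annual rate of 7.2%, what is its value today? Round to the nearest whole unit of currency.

PV at t=6 (ordinary 17-year annuity): 41075 × a(17|0.072) = 41075 × 9.629413 = 395,528.1437
Discount back 6 years: 395,528.1437 × (1+0.072)^(−6) = 395,528.1437 × 0.658918 = 260,620.5632

CHF 260,621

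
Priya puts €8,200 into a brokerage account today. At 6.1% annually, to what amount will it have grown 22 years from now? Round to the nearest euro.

FV = 8,200 × (1 + 0.061)^22 = 30,168.4014

€30,168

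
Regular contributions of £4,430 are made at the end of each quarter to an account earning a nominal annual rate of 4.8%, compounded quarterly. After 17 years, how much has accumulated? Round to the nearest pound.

£461,635

With 4 periods per year: i = 0.012, n = 68.
Accumulation factor s(68|0.012) = 104.206534; FV = 4430 × 104.206534 = 461,634.9452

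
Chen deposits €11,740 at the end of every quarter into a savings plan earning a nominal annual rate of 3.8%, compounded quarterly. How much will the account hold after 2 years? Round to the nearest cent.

With 4 periods per year: i = 0.0095, n = 8.
FV = 11740 × [(1+0.0095)^8 − 1] / 0.0095 = 11740 × 8.271114 = 97,102.8839

€97,102.88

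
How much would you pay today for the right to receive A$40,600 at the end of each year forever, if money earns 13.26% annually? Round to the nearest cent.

PV = PMT / i = 40600 / 0.1326 = 306,184.0121

A$306,184.01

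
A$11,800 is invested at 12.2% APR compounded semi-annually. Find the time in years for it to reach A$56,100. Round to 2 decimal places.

Periodic rate i = 0.122/2 = 0.061.
(1+i)^n = 56100/11800 = 4.75424, so n = ln 4.75424 / ln 1.061 = 26.3298 half-years
= 26.3298/2 years

13.16 years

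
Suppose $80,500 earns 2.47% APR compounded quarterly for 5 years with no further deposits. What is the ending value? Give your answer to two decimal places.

$91,047.14

Periodic rate i = 0.0247/4 = 0.006175; n = 5 × 4 = 20 periods.
FV = 80,500 × (1 + 0.006175)^20 = 91,047.1442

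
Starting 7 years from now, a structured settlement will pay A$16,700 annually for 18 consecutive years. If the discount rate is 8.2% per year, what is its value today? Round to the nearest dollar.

A$96,201

Value one period before first payment (t=6): 16700 × [1 − (1+0.082)^(−18)] / 0.082 = 16700 × 9.243264 = 154,362.5089
Discount back 6 years: 154,362.5089 × (1+0.082)^(−6) = 154,362.5089 × 0.623213 = 96,200.7071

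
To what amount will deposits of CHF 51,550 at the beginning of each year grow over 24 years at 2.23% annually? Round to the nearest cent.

Accumulation factor s(24|0.0223) × (1+i) = 31.988228; FV = 51550 × 31.988228 = 1,648,993.1431
(annuity-due: payments at period start, so ×(1+i).)

CHF 1,648,993.14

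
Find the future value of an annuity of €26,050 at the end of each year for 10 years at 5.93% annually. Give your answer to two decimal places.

€342,233.05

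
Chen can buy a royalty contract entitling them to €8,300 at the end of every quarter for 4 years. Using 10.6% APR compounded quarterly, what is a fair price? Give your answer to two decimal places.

Periodic rate i = 0.106/4 = 0.0265; n = 4 × 4 = 16 periods.
Annuity factor a(16|0.0265) = 12.903897; PV = 8300 × 12.903897 = 107,102.3424

€107,102.34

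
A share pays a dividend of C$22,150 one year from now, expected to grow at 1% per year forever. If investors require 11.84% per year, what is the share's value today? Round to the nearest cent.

C$204,335.79

PV = PMT / (i − g) = 22150 / (0.1184 − 0.01) = 22150 / 0.108400 = 204,335.7934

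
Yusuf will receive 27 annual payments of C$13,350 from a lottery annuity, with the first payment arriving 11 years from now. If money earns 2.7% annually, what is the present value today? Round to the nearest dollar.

C$194,296

PV at t=10 (ordinary 27-year annuity): 13350 × a(27|0.027) = 13350 × 18.997132 = 253,611.7057
Discount back 10 years: 253,611.7057 × (1+0.027)^(−10) = 253,611.7057 × 0.766118 = 194,296.4470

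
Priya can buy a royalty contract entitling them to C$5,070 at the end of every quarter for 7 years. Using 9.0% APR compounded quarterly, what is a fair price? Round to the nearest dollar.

Periodic rate i = 0.09/4 = 0.0225; n = 7 × 4 = 28 periods.
Annuity factor a(28|0.0225) = 20.607828; PV = 5070 × 20.607828 = 104,481.6861

C$104,482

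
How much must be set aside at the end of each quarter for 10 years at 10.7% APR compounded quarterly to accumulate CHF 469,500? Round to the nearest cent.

CHF 6,699.37

i = 0.107/4 = 0.02675 per quarter; n = 10·4 = 40.
FV-annuity factor = 70.081236; PMT = 469500 / 70.081236 = 6,699.3681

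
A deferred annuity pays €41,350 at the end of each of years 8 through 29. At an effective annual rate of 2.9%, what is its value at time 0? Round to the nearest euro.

€544,921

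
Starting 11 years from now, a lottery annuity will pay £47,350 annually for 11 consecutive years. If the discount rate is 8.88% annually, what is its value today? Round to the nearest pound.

£138,403

PV at t=10 (ordinary 11-year annuity): 47350 × a(11|0.0888) = 47350 × 6.843952 = 324,061.1300
Discount back 10 years: 324,061.1300 × (1+0.0888)^(−10) = 324,061.1300 × 0.427089 = 138,403.1007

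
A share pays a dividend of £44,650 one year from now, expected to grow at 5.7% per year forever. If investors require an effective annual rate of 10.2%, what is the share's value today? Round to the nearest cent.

£992,222.22

PV = PMT / (i − g) = 44650 / (0.102 − 0.057) = 44650 / 0.045000 = 992,222.2222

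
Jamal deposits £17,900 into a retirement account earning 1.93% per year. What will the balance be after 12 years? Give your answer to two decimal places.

FV = 17,900 × (1 + 0.0193)^12 = 22,515.2784

£22,515.28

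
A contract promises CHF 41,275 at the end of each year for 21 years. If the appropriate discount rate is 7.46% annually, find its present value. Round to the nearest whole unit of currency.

Annuity factor a(21|0.0746) = 10.446285; PV = 41275 × 10.446285 = 431,170.3971

CHF 431,170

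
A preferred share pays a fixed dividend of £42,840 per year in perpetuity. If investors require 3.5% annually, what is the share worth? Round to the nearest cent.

PV = C/r = 42840/0.035 = 1,224,000.0000

£1,224,000.00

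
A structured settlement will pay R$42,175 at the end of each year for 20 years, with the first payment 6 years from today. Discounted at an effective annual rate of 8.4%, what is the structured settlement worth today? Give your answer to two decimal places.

R$268,610.11

PV at t=5 (ordinary 20-year annuity): 42175 × a(20|0.084) = 42175 × 9.532651 = 402,039.5375
PV₀ = 402,039.5375 / (1+0.084)^5 = 402,039.5375 / 1.496740 = 268,610.1094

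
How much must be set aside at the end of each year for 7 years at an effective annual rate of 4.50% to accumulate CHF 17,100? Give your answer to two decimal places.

CHF 2,132.40

PMT = 17100 / ( [(1+0.045)^7 − 1] / 0.045 ) = 17100 / 8.019152 = 2,132.3951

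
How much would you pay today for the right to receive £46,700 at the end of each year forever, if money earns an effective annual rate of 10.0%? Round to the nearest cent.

PV = C/r = 46700/0.1 = 467,000.0000

£467,000.00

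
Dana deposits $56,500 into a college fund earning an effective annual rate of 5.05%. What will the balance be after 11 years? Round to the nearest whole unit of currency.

FV = 56,500 × (1 + 0.0505)^11 = 97,141.5597

$97,142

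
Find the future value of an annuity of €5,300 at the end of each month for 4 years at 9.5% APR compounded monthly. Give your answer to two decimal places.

With 12 periods per year: i = 0.00791667, n = 48.
Accumulation factor s(48|0.00791667) = 58.117673; FV = 5300 × 58.117673 = 308,023.6678

€308,023.67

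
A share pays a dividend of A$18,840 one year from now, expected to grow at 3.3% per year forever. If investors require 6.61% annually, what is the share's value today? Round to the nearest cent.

A$569,184.29

PV = PMT / (i − g) = 18840 / (0.0661 − 0.033) = 18840 / 0.033100 = 569,184.2900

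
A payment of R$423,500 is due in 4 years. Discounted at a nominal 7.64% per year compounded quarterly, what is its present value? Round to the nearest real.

R$312,885

Periodic rate i = 0.0764/4 = 0.0191; n = 4 × 4 = 16 periods.
Discount factor = (1+0.0191)^(−16) = 0.738807; PV = 423,500 × 0.738807 = 312,884.8891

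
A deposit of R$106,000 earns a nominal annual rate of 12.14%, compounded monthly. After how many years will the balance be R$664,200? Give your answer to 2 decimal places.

15.19 years

Periodic rate i = 0.1214/12 = 0.0101167.
(1+i)^n = 664200/106000 = 6.26604, so n = ln 6.26604 / ln 1.01012 = 182.3141 months
= 182.3141/12 years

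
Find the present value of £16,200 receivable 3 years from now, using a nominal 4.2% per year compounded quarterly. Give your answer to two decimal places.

With 4 periods per year: i = 0.0105, n = 12.
PV = FV·(1+i)^(−n) = 16,200 × 0.882194 = 14,291.5456

£14,291.55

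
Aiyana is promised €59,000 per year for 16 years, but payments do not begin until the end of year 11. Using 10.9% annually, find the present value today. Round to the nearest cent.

€155,612.31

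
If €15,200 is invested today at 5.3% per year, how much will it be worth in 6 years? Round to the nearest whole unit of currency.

15,200 × (1+0.053)^6 = 15,200 × 1.363233 = 20,721.1481

€20,721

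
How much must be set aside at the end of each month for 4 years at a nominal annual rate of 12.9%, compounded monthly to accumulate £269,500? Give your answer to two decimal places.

£4,319.52

With 12 periods per year: i = 0.01075, n = 48.
FV-annuity factor = 62.391244; PMT = 269500 / 62.391244 = 4,319.5163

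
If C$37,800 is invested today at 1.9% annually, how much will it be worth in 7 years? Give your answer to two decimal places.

C$43,123.21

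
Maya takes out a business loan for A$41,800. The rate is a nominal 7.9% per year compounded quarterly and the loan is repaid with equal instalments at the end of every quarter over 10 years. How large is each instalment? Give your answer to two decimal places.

With 4 periods per year: i = 0.01975, n = 40.
Annuity-PV factor = 27.475802; PMT = 41800 / 27.475802 = 1,521.3386

A$1,521.34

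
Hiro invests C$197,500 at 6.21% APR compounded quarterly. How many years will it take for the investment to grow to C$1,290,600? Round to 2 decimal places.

30.46 years

Periodic rate i = 0.0621/4 = 0.015525.
(1+i)^n = 1.2906e+06/197500 = 6.53468, so n = ln 6.53468 / ln 1.01553 = 121.8459 quarters
= 121.8459/4 years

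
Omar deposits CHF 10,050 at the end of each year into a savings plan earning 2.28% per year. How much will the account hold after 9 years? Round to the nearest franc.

FV = 10050 × [(1+0.0228)^9 − 1] / 0.0228 = 10050 × 9.865995 = 99,153.2450

CHF 99,153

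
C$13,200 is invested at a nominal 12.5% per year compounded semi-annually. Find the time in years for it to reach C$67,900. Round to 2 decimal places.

Periodic rate i = 0.125/2 = 0.0625.
(1+i)^n = 67900/13200 = 5.14394, so n = ln 5.14394 / ln 1.0625 = 27.0157 half-years
= 27.0157/2 years

13.51 years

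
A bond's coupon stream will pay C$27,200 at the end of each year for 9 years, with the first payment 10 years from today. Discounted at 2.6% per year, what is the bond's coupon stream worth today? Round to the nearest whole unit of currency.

PV at t=9 (ordinary 9-year annuity): 27200 × a(9|0.026) = 27200 × 7.933394 = 215,788.3227
Discount back 9 years: 215,788.3227 × (1+0.026)^(−9) = 215,788.3227 × 0.793732 = 171,278.0431

C$171,278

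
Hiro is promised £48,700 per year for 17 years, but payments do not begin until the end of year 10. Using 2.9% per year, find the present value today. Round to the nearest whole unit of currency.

£499,749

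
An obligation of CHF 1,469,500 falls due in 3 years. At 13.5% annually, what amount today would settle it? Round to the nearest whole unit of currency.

Discount factor = (1+0.135)^(−3) = 0.683931; PV = 1,469,500 × 0.683931 = 1,005,036.8968

CHF 1,005,037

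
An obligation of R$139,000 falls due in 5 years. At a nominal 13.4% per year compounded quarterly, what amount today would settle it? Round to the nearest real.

R$71,913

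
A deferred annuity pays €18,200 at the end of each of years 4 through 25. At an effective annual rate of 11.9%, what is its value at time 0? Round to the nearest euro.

€99,953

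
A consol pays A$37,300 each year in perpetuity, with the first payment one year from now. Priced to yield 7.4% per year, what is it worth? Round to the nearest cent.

A$504,054.05

PV = PMT / i = 37300 / 0.074 = 504,054.0541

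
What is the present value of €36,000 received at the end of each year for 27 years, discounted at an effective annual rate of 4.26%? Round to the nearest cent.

Annuity factor a(27|0.0426) = 15.863700; PV = 36000 × 15.863700 = 571,093.2082

€571,093.21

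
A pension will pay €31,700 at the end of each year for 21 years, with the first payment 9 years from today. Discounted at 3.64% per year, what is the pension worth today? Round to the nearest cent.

€345,452.39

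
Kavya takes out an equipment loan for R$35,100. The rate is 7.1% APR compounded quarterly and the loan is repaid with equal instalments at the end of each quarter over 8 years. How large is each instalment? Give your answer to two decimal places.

i = 0.071/4 = 0.01775 per quarter; n = 8·4 = 32.
PMT = 35100 / ( [1 − (1+0.01775)^(−32)] / 0.01775 ) = 35100 / 24.254207 = 1,447.1716

R$1,447.17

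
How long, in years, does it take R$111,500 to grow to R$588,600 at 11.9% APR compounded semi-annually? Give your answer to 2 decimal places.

Periodic rate i = 0.119/2 = 0.0595.
n = ln(588600/111500) / ln(1+0.0595) = ln(5.27892) / 0.057797 = 28.7856 half-years
= 28.7856/2 years

14.39 years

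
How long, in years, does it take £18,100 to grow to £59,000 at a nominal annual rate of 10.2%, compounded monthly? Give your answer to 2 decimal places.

11.63 years

Periodic rate i = 0.102/12 = 0.0085.
(1+i)^n = 59000/18100 = 3.25967, so n = ln 3.25967 / ln 1.0085 = 139.6047 months
= 139.6047/12 years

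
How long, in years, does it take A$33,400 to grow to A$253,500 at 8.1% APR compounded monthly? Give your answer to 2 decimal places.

25.11 years

Periodic rate i = 0.081/12 = 0.00675.
n = ln(253500/33400) / ln(1+0.00675) = ln(7.58982) / 0.006727 = 301.2801 months
= 301.2801/12 years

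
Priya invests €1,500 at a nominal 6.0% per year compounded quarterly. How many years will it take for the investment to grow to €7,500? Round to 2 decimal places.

27.02 years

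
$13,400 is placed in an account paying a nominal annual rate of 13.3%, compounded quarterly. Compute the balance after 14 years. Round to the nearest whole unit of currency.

With 4 periods per year: i = 0.03325, n = 56.
13,400 × (1+0.03325)^56 = 13,400 × 6.244579 = 83,677.3619

$83,677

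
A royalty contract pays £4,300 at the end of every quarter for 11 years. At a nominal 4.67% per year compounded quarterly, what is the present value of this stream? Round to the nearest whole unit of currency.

£147,301

i = 0.0467/4 = 0.011675 per quarter; n = 11·4 = 44.
PV = PMT · [1 − (1+i)^(−n)] / i = 4300 · 34.256040 = 147,300.9735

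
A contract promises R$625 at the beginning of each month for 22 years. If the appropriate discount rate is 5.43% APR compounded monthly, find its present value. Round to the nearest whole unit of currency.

R$96,617

i = 0.0543/12 = 0.004525 per month; n = 22·12 = 264.
PV = PMT · [1 − (1+i)^(−n)] / i × (1+i) = 625 · 154.587591 = 96,617.2444
(Beginning-of-period payments → annuity-due factor ×(1+i).)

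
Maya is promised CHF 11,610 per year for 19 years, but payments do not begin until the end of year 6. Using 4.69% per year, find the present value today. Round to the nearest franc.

CHF 114,448

Value one period before first payment (t=5): 11610 × [1 − (1+0.0469)^(−19)] / 0.0469 = 11610 × 12.396548 = 143,923.9200
Discount back 5 years: 143,923.9200 × (1+0.0469)^(−5) = 143,923.9200 × 0.795196 = 114,447.6765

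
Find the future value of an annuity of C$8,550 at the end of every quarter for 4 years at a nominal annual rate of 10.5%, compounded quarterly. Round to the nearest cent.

i = 0.105/4 = 0.02625 per quarter; n = 4·4 = 16.
FV = PMT · [(1+i)^n − 1] / i = 8550 · 19.570973 = 167,331.8156

C$167,331.82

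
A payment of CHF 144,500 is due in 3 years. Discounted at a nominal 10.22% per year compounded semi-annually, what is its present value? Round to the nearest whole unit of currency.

CHF 107,153

i = 0.1022/2 = 0.0511 per half-year; n = 3·2 = 6.
PV = FV·(1+i)^(−n) = 144,500 × 0.741542 = 107,152.8263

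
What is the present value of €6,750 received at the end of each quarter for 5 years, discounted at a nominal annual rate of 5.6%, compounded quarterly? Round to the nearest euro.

€117,039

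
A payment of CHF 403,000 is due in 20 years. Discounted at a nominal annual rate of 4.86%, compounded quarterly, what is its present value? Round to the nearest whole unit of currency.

Periodic rate i = 0.0486/4 = 0.01215; n = 20 × 4 = 80 periods.
Discount factor = (1+0.01215)^(−80) = 0.380548; PV = 403,000 × 0.380548 = 153,360.9148

CHF 153,361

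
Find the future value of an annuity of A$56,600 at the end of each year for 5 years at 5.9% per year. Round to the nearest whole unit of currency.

FV = 56600 × [(1+0.059)^5 − 1] / 0.059 = 56600 × 5.625849 = 318,423.0541

A$318,423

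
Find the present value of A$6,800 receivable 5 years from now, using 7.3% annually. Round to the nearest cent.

A$4,780.91

PV = 6,800 / (1 + 0.073)^5 = 6,800 / 1.422324 = 4,780.9071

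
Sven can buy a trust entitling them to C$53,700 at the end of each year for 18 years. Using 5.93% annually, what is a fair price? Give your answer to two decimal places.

C$584,510.92

PV = 53700 × [1 − (1+0.0593)^(−18)] / 0.0593 = 53700 × 10.884747 = 584,510.9196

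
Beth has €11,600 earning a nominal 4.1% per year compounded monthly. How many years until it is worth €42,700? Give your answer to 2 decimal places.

31.84 years

Periodic rate i = 0.041/12 = 0.00341667.
(1+i)^n = 42700/11600 = 3.68103, so n = ln 3.68103 / ln 1.00342 = 382.0738 months
= 382.0738/12 years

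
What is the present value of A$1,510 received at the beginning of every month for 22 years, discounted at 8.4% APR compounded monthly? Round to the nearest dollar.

A$182,779

Periodic rate i = 0.084/12 = 0.007; n = 22 × 12 = 264 periods.
PV = 1510 × [1 − (1+0.007)^(−264)] / 0.007 × (1+i) = 1510 × 121.045781 = 182,779.1301
(annuity-due: payments at period start, so ×(1+i).)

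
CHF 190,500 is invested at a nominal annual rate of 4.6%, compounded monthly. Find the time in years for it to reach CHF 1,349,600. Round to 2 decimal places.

Periodic rate i = 0.046/12 = 0.00383333.
(1+i)^n = 1.3496e+06/190500 = 7.08451, so n = ln 7.08451 / ln 1.00383 = 511.7378 months
= 511.7378/12 years

42.64 years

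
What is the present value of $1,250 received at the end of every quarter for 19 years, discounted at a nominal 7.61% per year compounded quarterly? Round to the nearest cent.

Periodic rate i = 0.0761/4 = 0.019025; n = 19 × 4 = 76 periods.
PV = PMT · [1 − (1+i)^(−n)] / i = 1250 · 40.012884 = 50,016.1053

$50,016.11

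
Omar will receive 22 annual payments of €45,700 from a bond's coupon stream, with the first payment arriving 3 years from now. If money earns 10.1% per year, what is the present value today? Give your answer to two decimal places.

Value one period before first payment (t=2): 45700 × [1 − (1+0.101)^(−22)] / 0.101 = 45700 × 8.708767 = 397,990.6422
PV₀ = 397,990.6422 / (1+0.101)^2 = 397,990.6422 / 1.212201 = 328,320.6681

€328,320.67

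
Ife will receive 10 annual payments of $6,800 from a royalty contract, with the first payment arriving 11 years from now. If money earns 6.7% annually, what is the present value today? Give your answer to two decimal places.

$25,320.26

PV at t=10 (ordinary 10-year annuity): 6800 × a(10|0.067) = 6800 × 7.122025 = 48,429.7675
Discount back 10 years: 48,429.7675 × (1+0.067)^(−10) = 48,429.7675 × 0.522824 = 25,320.2617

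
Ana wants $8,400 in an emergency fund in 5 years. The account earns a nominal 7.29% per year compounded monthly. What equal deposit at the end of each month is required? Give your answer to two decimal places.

$116.45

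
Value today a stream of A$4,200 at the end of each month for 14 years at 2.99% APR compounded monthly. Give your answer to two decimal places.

i = 0.0299/12 = 0.00249167 per month; n = 14·12 = 168.
Annuity factor a(168|0.00249167) = 137.133117; PV = 4200 × 137.133117 = 575,959.0911

A$575,959.09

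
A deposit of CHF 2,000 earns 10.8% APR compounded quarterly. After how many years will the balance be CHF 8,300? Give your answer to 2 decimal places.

Periodic rate i = 0.108/4 = 0.027.
n = ln(8300/2000) / ln(1+0.027) = ln(4.15000) / 0.026642 = 53.4161 quarters
= 53.4161/4 years

13.35 years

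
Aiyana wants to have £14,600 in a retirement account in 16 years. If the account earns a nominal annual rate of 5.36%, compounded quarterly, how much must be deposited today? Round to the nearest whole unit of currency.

£6,228

With 4 periods per year: i = 0.0134, n = 64.
Discount factor = (1+0.0134)^(−64) = 0.426602; PV = 14,600 × 0.426602 = 6,228.3823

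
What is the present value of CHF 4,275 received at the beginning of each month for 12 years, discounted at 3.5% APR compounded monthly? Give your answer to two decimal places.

CHF 503,546.88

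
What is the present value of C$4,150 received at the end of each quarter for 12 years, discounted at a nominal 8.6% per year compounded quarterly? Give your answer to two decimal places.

C$123,493.96

With 4 periods per year: i = 0.0215, n = 48.
PV = PMT · [1 − (1+i)^(−n)] / i = 4150 · 29.757581 = 123,493.9601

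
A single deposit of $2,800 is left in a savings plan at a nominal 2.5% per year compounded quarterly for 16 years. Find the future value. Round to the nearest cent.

$4,171.91

i = 0.025/4 = 0.00625 per quarter; n = 16·4 = 64.
FV = PV·(1+i)^n = 2,800 × 1.489969 = 4,171.9127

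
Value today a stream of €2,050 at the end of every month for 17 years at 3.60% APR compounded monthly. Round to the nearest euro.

€312,446

i = 0.036/12 = 0.003 per month; n = 17·12 = 204.
PV = 2050 × [1 − (1+0.003)^(−204)] / 0.003 = 2050 × 152.412571 = 312,445.7705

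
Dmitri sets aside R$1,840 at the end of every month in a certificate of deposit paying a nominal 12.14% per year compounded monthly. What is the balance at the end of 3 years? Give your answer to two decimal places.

R$79,431.72

i = 0.1214/12 = 0.0101167 per month; n = 3·12 = 36.
Accumulation factor s(36|0.0101167) = 43.169413; FV = 1840 × 43.169413 = 79,431.7193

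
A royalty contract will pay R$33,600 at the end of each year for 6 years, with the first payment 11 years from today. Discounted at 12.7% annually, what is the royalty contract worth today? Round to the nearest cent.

R$40,976.17

Value one period before first payment (t=10): 33600 × [1 − (1+0.127)^(−6)] / 0.127 = 33600 × 4.031171 = 135,447.3624
Discount back 10 years: 135,447.3624 × (1+0.127)^(−10) = 135,447.3624 × 0.302525 = 40,976.1727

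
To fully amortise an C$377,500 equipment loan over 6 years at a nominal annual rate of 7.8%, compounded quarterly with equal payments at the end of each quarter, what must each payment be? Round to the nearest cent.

C$19,845.97

i = 0.078/4 = 0.0195 per quarter; n = 6·4 = 24.
PMT = 377500 / ( [1 − (1+0.0195)^(−24)] / 0.0195 ) = 377500 / 19.021494 = 19,845.9701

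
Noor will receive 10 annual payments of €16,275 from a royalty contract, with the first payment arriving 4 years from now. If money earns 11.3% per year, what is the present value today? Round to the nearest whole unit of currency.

Value one period before first payment (t=3): 16275 × [1 − (1+0.113)^(−10)] / 0.113 = 16275 × 5.815877 = 94,653.3902
PV₀ = 94,653.3902 / (1+0.113)^3 = 94,653.3902 / 1.378750 = 68,651.6027

€68,652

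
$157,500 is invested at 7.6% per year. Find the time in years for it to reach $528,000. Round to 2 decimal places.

n = ln(528000/157500) / ln(1+0.076) = ln(3.35238) / 0.073250 = 16.5142 years

16.51 years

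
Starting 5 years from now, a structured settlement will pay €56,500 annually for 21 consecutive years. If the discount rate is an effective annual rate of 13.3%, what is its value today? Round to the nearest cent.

€239,070.42

Value one period before first payment (t=4): 56500 × [1 − (1+0.133)^(−21)] / 0.133 = 56500 × 6.972637 = 393,953.9643
PV₀ = 393,953.9643 / (1+0.133)^4 = 393,953.9643 / 1.647857 = 239,070.4151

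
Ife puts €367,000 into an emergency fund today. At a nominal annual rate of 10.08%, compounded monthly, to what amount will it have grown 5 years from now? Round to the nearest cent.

€606,228.41

i = 0.1008/12 = 0.0084 per month; n = 5·12 = 60.
FV = PV·(1+i)^n = 367,000 × 1.651849 = 606,228.4092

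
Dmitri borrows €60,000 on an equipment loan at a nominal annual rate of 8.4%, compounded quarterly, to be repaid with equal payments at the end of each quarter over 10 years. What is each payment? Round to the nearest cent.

€2,231.99

Periodic rate i = 0.084/4 = 0.021; n = 10 × 4 = 40 periods.
PMT = 60000 / ( [1 − (1+0.021)^(−40)] / 0.021 ) = 60000 / 26.881804 = 2,231.9930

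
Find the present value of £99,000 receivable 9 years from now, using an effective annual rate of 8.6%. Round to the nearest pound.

Discount factor = (1+0.086)^(−9) = 0.475917; PV = 99,000 × 0.475917 = 47,115.8215

£47,116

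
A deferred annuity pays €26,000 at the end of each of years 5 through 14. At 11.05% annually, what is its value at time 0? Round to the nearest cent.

Value one period before first payment (t=4): 26000 × [1 − (1+0.1105)^(−10)] / 0.1105 = 26000 × 5.876905 = 152,799.5328
Discount back 4 years: 152,799.5328 × (1+0.1105)^(−4) = 152,799.5328 × 0.657545 = 100,472.6310

€100,472.63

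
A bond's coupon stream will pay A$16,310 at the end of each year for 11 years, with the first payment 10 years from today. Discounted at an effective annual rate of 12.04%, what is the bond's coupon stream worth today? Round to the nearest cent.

A$34,750.04

Value one period before first payment (t=9): 16310 × [1 − (1+0.1204)^(−11)] / 0.1204 = 16310 × 5.927333 = 96,674.7954
PV₀ = 96,674.7954 / (1+0.1204)^9 = 96,674.7954 / 2.782005 = 34,750.0441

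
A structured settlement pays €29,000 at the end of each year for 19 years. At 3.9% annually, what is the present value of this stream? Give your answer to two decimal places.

PV = PMT · [1 − (1+i)^(−n)] / i = 29000 · 13.246212 = 384,140.1580

€384,140.16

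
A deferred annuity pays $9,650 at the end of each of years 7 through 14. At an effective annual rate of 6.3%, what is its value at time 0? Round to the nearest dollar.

$41,045

PV at t=6 (ordinary 8-year annuity): 9650 × a(8|0.063) = 9650 × 6.136730 = 59,219.4407
PV₀ = 59,219.4407 / (1+0.063)^6 = 59,219.4407 / 1.442778 = 41,045.4210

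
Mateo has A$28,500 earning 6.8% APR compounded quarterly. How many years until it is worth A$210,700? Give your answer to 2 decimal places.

Periodic rate i = 0.068/4 = 0.017.
n = ln(210700/28500) / ln(1+0.017) = ln(7.39298) / 0.016857 = 118.6758 quarters
= 118.6758/4 years

29.67 years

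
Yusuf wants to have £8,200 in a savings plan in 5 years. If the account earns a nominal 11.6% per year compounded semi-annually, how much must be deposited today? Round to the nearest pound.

£4,666

i = 0.116/2 = 0.058 per half-year; n = 5·2 = 10.
PV = FV·(1+i)^(−n) = 8,200 × 0.569041 = 4,666.1337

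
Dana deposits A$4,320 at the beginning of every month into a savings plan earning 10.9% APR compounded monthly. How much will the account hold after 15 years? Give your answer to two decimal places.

i = 0.109/12 = 0.00908333 per month; n = 15·12 = 180.
Accumulation factor s(180|0.00908333) × (1+i) = 454.558200; FV = 4320 × 454.558200 = 1,963,691.4237
(Beginning-of-period payments → annuity-due factor ×(1+i).)

A$1,963,691.42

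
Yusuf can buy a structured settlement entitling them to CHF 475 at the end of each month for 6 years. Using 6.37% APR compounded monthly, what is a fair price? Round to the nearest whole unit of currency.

i = 0.0637/12 = 0.00530833 per month; n = 6·12 = 72.
PV = 475 × [1 − (1+0.00530833)^(−72)] / 0.00530833 = 475 × 59.708256 = 28,361.4214

CHF 28,361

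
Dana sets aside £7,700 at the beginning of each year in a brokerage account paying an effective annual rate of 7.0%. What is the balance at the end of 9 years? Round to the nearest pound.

£98,687

FV = 7700 × [(1+0.07)^9 − 1] / 0.07 × (1+i) = 7700 × 12.816448 = 98,686.6493
Payments are at the start of each period, so multiply by (1+i).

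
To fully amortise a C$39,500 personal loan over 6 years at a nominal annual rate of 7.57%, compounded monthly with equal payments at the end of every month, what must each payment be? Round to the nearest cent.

With 12 periods per year: i = 0.00630833, n = 72.
PMT = 39500 / ( [1 − (1+0.00630833)^(−72)] / 0.00630833 ) = 39500 / 57.723294 = 684.2991

C$684.30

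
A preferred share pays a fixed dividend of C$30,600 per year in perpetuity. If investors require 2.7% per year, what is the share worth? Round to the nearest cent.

PV = C/r = 30600/0.027 = 1,133,333.3333

C$1,133,333.33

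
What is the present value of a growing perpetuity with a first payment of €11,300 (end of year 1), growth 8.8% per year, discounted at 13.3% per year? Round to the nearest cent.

PV = PMT / (i − g) = 11300 / (0.133 − 0.088) = 11300 / 0.045000 = 251,111.1111

€251,111.11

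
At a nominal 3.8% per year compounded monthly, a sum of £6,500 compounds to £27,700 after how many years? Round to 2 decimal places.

38.21 years

Periodic rate i = 0.038/12 = 0.00316667.
n = ln(27700/6500) / ln(1+0.00316667) = ln(4.26154) / 0.003162 = 458.5024 months
= 458.5024/12 years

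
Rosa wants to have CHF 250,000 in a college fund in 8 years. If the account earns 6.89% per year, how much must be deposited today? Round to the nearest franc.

PV = 250,000 / (1 + 0.0689)^8 = 250,000 / 1.704106 = 146,704.4853

CHF 146,704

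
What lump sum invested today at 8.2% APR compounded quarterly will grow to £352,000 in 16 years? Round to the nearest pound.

£96,053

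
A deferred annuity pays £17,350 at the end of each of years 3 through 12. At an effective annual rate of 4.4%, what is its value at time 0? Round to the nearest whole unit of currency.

PV at t=2 (ordinary 10-year annuity): 17350 × a(10|0.044) = 17350 × 7.951768 = 137,963.1679
PV₀ = 137,963.1679 / (1+0.044)^2 = 137,963.1679 / 1.089936 = 126,579.1459

£126,579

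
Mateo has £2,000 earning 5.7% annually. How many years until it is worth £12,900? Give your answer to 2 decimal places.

33.63 years

n = ln(12900/2000) / ln(1+0.057) = ln(6.45000) / 0.055435 = 33.6266 years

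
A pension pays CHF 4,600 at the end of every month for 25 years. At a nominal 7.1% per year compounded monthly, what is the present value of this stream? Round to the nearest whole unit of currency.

Periodic rate i = 0.071/12 = 0.00591667; n = 25 × 12 = 300 periods.
Annuity factor a(300|0.00591667) = 140.218776; PV = 4600 × 140.218776 = 645,006.3699

CHF 645,006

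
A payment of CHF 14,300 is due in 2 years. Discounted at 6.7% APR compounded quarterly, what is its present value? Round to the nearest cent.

CHF 12,520.53

i = 0.067/4 = 0.01675 per quarter; n = 2·4 = 8.
PV = 14,300 / (1 + 0.01675)^8 = 14,300 / 1.142125 = 12,520.5264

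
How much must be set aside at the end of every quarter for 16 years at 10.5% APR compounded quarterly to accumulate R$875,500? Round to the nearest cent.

R$5,406.83

Periodic rate i = 0.105/4 = 0.02625; n = 16 × 4 = 64 periods.
PMT = 875500 / ( [(1+0.02625)^64 − 1] / 0.02625 ) = 875500 / 161.924834 = 5,406.8297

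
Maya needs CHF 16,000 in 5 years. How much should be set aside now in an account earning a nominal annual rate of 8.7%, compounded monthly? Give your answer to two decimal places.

CHF 10,372.50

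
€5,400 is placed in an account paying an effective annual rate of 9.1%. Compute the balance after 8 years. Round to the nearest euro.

€10,839

FV = 5,400 × (1 + 0.091)^8 = 10,839.0636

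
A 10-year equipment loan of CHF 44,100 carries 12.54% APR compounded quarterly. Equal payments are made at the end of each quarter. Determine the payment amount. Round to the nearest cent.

CHF 1,949.73

With 4 periods per year: i = 0.03135, n = 40.
Annuity-PV factor = 22.618534; PMT = 44100 / 22.618534 = 1,949.7285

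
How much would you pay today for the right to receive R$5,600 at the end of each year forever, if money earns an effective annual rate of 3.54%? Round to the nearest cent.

PV = PMT / i = 5600 / 0.0354 = 158,192.0904

R$158,192.09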